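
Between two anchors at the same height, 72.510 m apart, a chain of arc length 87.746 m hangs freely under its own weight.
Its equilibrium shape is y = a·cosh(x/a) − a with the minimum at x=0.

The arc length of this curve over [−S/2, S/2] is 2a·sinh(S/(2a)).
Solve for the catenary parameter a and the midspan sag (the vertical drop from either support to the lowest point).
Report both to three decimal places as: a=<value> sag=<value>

a=33.261 sag=21.795

seed: a₀ = √(S³/(24(L−S))) = √(72.510³/(24·15.236)) = 32.289086
iter 1: u=1.122825  f(a)=+9.898e-01  f'(a)=-1.068e+00  a ← 32.289086 − (+9.898e-01/-1.068e+00) = 33.215674
iter 2: u=1.091503  f(a)=+4.420e-02  f'(a)=-9.747e-01  a ← 33.215674 − (+4.420e-02/-9.747e-01) = 33.261025
iter 3: u=1.090015  f(a)=+9.729e-05  f'(a)=-9.704e-01  a ← 33.261025 − (+9.729e-05/-9.704e-01) = 33.261125
iter 4: u=1.090011  f(a)=+4.737e-10  f'(a)=-9.704e-01  a ← 33.261125 − (+4.737e-10/-9.704e-01) = 33.261125
iter 5: u=1.090011  f(a)=-1.421e-14  f'(a)=-9.704e-01  a ← 33.261125 − (-1.421e-14/-9.704e-01) = 33.261125
converged: |Δa| < 1e-12 after 5 iterations
sag = a·(cosh(S/(2a)) − 1) = 33.261125·(cosh(1.090011) − 1) = 21.794688
T_max/T_min = cosh(S/(2a)) = 1.655260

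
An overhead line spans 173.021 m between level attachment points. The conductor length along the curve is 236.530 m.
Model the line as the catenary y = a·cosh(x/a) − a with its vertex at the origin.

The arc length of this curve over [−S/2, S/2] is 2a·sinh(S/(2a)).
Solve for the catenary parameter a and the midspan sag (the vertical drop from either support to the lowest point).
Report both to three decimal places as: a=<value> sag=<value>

a=61.266 sag=71.926

seed: a₀ = √(S³/(24(L−S))) = √(173.021³/(24·63.509)) = 58.294149
iter 1: u=1.484034  f(a)=+7.372e+00  f'(a)=-2.698e+00  a ← 58.294149 − (+7.372e+00/-2.698e+00) = 61.026294
iter 2: u=1.417594  f(a)=+5.499e-01  f'(a)=-2.309e+00  a ← 61.026294 − (+5.499e-01/-2.309e+00) = 61.264435
iter 3: u=1.412084  f(a)=+3.606e-03  f'(a)=-2.279e+00  a ← 61.264435 − (+3.606e-03/-2.279e+00) = 61.266017
iter 4: u=1.412047  f(a)=+1.573e-07  f'(a)=-2.279e+00  a ← 61.266017 − (+1.573e-07/-2.279e+00) = 61.266017
iter 5: u=1.412047  f(a)=-5.684e-14  f'(a)=-2.279e+00  a ← 61.266017 − (-5.684e-14/-2.279e+00) = 61.266017
converged: |Δa| < 1e-12 after 5 iterations
sag = a·(cosh(S/(2a)) − 1) = 61.266017·(cosh(1.412047) − 1) = 71.926081
T_max/T_min = cosh(S/(2a)) = 2.173996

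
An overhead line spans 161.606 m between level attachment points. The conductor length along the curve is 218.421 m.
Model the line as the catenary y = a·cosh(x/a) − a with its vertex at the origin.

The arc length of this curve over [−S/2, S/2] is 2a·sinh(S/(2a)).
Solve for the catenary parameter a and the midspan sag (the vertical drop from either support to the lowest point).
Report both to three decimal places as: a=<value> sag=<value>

seed: a₀ = √(S³/(24(L−S))) = √(161.606³/(24·56.815)) = 55.635128
iter 1: u=1.452374  f(a)=+6.302e+00  f'(a)=-2.507e+00  a ← 55.635128 − (+6.302e+00/-2.507e+00) = 58.148971
iter 2: u=1.389586  f(a)=+4.523e-01  f'(a)=-2.159e+00  a ← 58.148971 − (+4.523e-01/-2.159e+00) = 58.358481
iter 3: u=1.384597  f(a)=+2.728e-03  f'(a)=-2.133e+00  a ← 58.358481 − (+2.728e-03/-2.133e+00) = 58.359760
iter 4: u=1.384567  f(a)=+1.006e-07  f'(a)=-2.133e+00  a ← 58.359760 − (+1.006e-07/-2.133e+00) = 58.359760
iter 5: u=1.384567  f(a)=-2.842e-14  f'(a)=-2.133e+00  a ← 58.359760 − (-2.842e-14/-2.133e+00) = 58.359760
converged: |Δa| < 1e-12 after 5 iterations
sag = a·(cosh(S/(2a)) − 1) = 58.359760·(cosh(1.384567) − 1) = 65.465903
T_max/T_min = cosh(S/(2a)) = 2.121764

a=58.360 sag=65.466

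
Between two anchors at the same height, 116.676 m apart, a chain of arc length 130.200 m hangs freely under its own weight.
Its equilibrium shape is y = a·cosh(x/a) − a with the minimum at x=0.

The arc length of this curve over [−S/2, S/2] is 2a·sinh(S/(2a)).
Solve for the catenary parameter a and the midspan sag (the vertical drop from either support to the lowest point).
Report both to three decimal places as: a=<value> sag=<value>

a=71.139 sag=25.291

seed: a₀ = √(S³/(24(L−S))) = √(116.676³/(24·13.524)) = 69.954249
iter 1: u=0.833945  f(a)=+4.781e-01  f'(a)=-4.142e-01  a ← 69.954249 − (+4.781e-01/-4.142e-01) = 71.108554
iter 2: u=0.820408  f(a)=+1.209e-02  f'(a)=-3.935e-01  a ← 71.108554 − (+1.209e-02/-3.935e-01) = 71.139281
iter 3: u=0.820053  f(a)=+8.178e-06  f'(a)=-3.930e-01  a ← 71.139281 − (+8.178e-06/-3.930e-01) = 71.139302
iter 4: u=0.820053  f(a)=+3.752e-12  f'(a)=-3.930e-01  a ← 71.139302 − (+3.752e-12/-3.930e-01) = 71.139302
converged: |Δa| < 1e-12 after 4 iterations
sag = a·(cosh(S/(2a)) − 1) = 71.139302·(cosh(0.820053) − 1) = 25.291037
T_max/T_min = cosh(S/(2a)) = 1.355514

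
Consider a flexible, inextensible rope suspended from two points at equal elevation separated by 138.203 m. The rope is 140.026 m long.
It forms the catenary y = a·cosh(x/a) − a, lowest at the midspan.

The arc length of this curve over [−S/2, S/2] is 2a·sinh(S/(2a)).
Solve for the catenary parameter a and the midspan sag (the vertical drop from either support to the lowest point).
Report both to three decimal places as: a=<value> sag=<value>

a=246.112 sag=9.765

seed: a₀ = √(S³/(24(L−S))) = √(138.203³/(24·1.823)) = 245.627648
iter 1: u=0.281326  f(a)=+7.228e-03  f'(a)=-1.496e-02  a ← 245.627648 − (+7.228e-03/-1.496e-02) = 246.110733
iter 2: u=0.280774  f(a)=+2.138e-05  f'(a)=-1.487e-02  a ← 246.110733 − (+2.138e-05/-1.487e-02) = 246.112170
iter 3: u=0.280772  f(a)=+1.882e-10  f'(a)=-1.487e-02  a ← 246.112170 − (+1.882e-10/-1.487e-02) = 246.112170
iter 4: u=0.280772  f(a)=+0.000e+00  f'(a)=-1.487e-02  a ← 246.112170 − (+0.000e+00/-1.487e-02) = 246.112170
converged: |Δa| < 1e-12 after 4 iterations
sag = a·(cosh(S/(2a)) − 1) = 246.112170·(cosh(0.280772) − 1) = 9.764793
T_max/T_min = cosh(S/(2a)) = 1.039676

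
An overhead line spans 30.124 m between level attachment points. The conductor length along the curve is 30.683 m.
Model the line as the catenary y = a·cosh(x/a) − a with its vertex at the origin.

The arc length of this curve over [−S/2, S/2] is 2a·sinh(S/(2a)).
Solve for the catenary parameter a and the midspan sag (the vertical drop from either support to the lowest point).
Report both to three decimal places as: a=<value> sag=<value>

a=45.265 sag=2.529

seed: a₀ = √(S³/(24(L−S))) = √(30.124³/(24·0.559)) = 45.139572
iter 1: u=0.333676  f(a)=+3.120e-03  f'(a)=-2.504e-02  a ← 45.139572 − (+3.120e-03/-2.504e-02) = 45.264158
iter 2: u=0.332758  f(a)=+1.297e-05  f'(a)=-2.484e-02  a ← 45.264158 − (+1.297e-05/-2.484e-02) = 45.264680
iter 3: u=0.332754  f(a)=+2.259e-10  f'(a)=-2.484e-02  a ← 45.264680 − (+2.259e-10/-2.484e-02) = 45.264680
iter 4: u=0.332754  f(a)=-3.553e-15  f'(a)=-2.484e-02  a ← 45.264680 − (-3.553e-15/-2.484e-02) = 45.264680
converged: |Δa| < 1e-12 after 4 iterations
sag = a·(cosh(S/(2a)) − 1) = 45.264680·(cosh(0.332754) − 1) = 2.529178
T_max/T_min = cosh(S/(2a)) = 1.055875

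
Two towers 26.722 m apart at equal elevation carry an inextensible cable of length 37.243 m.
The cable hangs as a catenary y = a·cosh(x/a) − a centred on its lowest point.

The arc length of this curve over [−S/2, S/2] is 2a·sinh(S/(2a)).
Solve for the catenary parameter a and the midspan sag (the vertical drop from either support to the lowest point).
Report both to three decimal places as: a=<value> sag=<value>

a=9.166 sag=11.589

seed: a₀ = √(S³/(24(L−S))) = √(26.722³/(24·10.521)) = 8.692993
iter 1: u=1.536985  f(a)=+1.315e+00  f'(a)=-3.043e+00  a ← 8.692993 − (+1.315e+00/-3.043e+00) = 9.125141
iter 2: u=1.464197  f(a)=+1.044e-01  f'(a)=-2.577e+00  a ← 9.125141 − (+1.044e-01/-2.577e+00) = 9.165657
iter 3: u=1.457724  f(a)=+7.839e-04  f'(a)=-2.539e+00  a ← 9.165657 − (+7.839e-04/-2.539e+00) = 9.165966
iter 4: u=1.457675  f(a)=+4.491e-08  f'(a)=-2.538e+00  a ← 9.165966 − (+4.491e-08/-2.538e+00) = 9.165966
iter 5: u=1.457675  f(a)=+0.000e+00  f'(a)=-2.538e+00  a ← 9.165966 − (+0.000e+00/-2.538e+00) = 9.165966
converged: |Δa| < 1e-12 after 5 iterations
sag = a·(cosh(S/(2a)) − 1) = 9.165966·(cosh(1.457675) − 1) = 11.589159
T_max/T_min = cosh(S/(2a)) = 2.264369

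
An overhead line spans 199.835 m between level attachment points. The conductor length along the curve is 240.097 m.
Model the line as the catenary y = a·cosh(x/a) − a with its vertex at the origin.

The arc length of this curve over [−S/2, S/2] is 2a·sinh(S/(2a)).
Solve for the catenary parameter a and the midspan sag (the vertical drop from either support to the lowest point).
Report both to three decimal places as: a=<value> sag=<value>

seed: a₀ = √(S³/(24(L−S))) = √(199.835³/(24·40.262)) = 90.877012
iter 1: u=1.099480  f(a)=+2.505e+00  f'(a)=-9.979e-01  a ← 90.877012 − (+2.505e+00/-9.979e-01) = 93.387015
iter 2: u=1.069929  f(a)=+1.075e-01  f'(a)=-9.139e-01  a ← 93.387015 − (+1.075e-01/-9.139e-01) = 93.504667
iter 3: u=1.068583  f(a)=+2.178e-04  f'(a)=-9.102e-01  a ← 93.504667 − (+2.178e-04/-9.102e-01) = 93.504906
iter 4: u=1.068580  f(a)=+8.978e-10  f'(a)=-9.102e-01  a ← 93.504906 − (+8.978e-10/-9.102e-01) = 93.504906
iter 5: u=1.068580  f(a)=+0.000e+00  f'(a)=-9.102e-01  a ← 93.504906 − (+0.000e+00/-9.102e-01) = 93.504906
converged: |Δa| < 1e-12 after 5 iterations
sag = a·(cosh(S/(2a)) − 1) = 93.504906·(cosh(1.068580) − 1) = 58.662140
T_max/T_min = cosh(S/(2a)) = 1.627370

a=93.505 sag=58.662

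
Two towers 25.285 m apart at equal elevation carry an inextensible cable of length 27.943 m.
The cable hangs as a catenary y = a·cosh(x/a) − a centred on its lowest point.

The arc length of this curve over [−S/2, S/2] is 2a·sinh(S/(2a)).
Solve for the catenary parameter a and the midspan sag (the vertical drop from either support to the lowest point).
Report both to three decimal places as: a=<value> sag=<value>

seed: a₀ = √(S³/(24(L−S))) = √(25.285³/(24·2.658)) = 15.918837
iter 1: u=0.794185  f(a)=+8.509e-02  f'(a)=-3.555e-01  a ← 15.918837 − (+8.509e-02/-3.555e-01) = 16.158209
iter 2: u=0.782420  f(a)=+1.957e-03  f'(a)=-3.393e-01  a ← 16.158209 − (+1.957e-03/-3.393e-01) = 16.163978
iter 3: u=0.782140  f(a)=+1.090e-06  f'(a)=-3.389e-01  a ← 16.163978 − (+1.090e-06/-3.389e-01) = 16.163981
iter 4: u=0.782140  f(a)=+3.411e-13  f'(a)=-3.389e-01  a ← 16.163981 − (+3.411e-13/-3.389e-01) = 16.163981
converged: |Δa| < 1e-12 after 4 iterations
sag = a·(cosh(S/(2a)) − 1) = 16.163981·(cosh(0.782140) − 1) = 5.201343
T_max/T_min = cosh(S/(2a)) = 1.321786

a=16.164 sag=5.201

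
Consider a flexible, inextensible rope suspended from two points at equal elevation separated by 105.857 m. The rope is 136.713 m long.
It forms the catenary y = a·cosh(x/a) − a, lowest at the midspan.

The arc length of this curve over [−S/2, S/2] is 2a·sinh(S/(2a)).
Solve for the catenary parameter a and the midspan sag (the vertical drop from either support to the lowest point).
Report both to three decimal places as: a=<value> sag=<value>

seed: a₀ = √(S³/(24(L−S))) = √(105.857³/(24·30.856)) = 40.022475
iter 1: u=1.322469  f(a)=+2.813e+00  f'(a)=-1.829e+00  a ← 40.022475 − (+2.813e+00/-1.829e+00) = 41.560672
iter 2: u=1.273524  f(a)=+1.703e-01  f'(a)=-1.614e+00  a ← 41.560672 − (+1.703e-01/-1.614e+00) = 41.666224
iter 3: u=1.270298  f(a)=+7.133e-04  f'(a)=-1.600e+00  a ← 41.666224 − (+7.133e-04/-1.600e+00) = 41.666670
iter 4: u=1.270284  f(a)=+1.262e-08  f'(a)=-1.600e+00  a ← 41.666670 − (+1.262e-08/-1.600e+00) = 41.666670
iter 5: u=1.270284  f(a)=-2.842e-14  f'(a)=-1.600e+00  a ← 41.666670 − (-2.842e-14/-1.600e+00) = 41.666670
converged: |Δa| < 1e-12 after 5 iterations
sag = a·(cosh(S/(2a)) − 1) = 41.666670·(cosh(1.270284) − 1) = 38.387827
T_max/T_min = cosh(S/(2a)) = 1.921308

a=41.667 sag=38.388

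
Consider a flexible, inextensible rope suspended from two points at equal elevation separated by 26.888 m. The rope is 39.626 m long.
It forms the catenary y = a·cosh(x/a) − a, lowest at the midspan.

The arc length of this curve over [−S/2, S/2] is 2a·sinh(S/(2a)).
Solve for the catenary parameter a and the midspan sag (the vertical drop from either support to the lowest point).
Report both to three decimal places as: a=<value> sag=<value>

seed: a₀ = √(S³/(24(L−S))) = √(26.888³/(24·12.738)) = 7.974097
iter 1: u=1.685959  f(a)=+1.938e+00  f'(a)=-4.200e+00  a ← 7.974097 − (+1.938e+00/-4.200e+00) = 8.435470
iter 2: u=1.593746  f(a)=+1.809e-01  f'(a)=-3.449e+00  a ← 8.435470 − (+1.809e-01/-3.449e+00) = 8.487917
iter 3: u=1.583899  f(a)=+1.935e-03  f'(a)=-3.376e+00  a ← 8.487917 − (+1.935e-03/-3.376e+00) = 8.488490
iter 4: u=1.583792  f(a)=+2.267e-07  f'(a)=-3.375e+00  a ← 8.488490 − (+2.267e-07/-3.375e+00) = 8.488490
iter 5: u=1.583792  f(a)=+0.000e+00  f'(a)=-3.375e+00  a ← 8.488490 − (+0.000e+00/-3.375e+00) = 8.488490
converged: |Δa| < 1e-12 after 5 iterations
sag = a·(cosh(S/(2a)) − 1) = 8.488490·(cosh(1.583792) − 1) = 13.066311
T_max/T_min = cosh(S/(2a)) = 2.539297

a=8.488 sag=13.066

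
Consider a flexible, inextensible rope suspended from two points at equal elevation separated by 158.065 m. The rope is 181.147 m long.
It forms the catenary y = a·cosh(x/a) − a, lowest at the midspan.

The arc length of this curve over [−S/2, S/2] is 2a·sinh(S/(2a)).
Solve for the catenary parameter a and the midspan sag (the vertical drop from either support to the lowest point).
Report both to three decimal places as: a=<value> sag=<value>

seed: a₀ = √(S³/(24(L−S))) = √(158.065³/(24·23.082)) = 84.432808
iter 1: u=0.936040  f(a)=+1.033e+00  f'(a)=-5.962e-01  a ← 84.432808 − (+1.033e+00/-5.962e-01) = 86.164731
iter 2: u=0.917226  f(a)=+3.263e-02  f'(a)=-5.590e-01  a ← 86.164731 − (+3.263e-02/-5.590e-01) = 86.223090
iter 3: u=0.916605  f(a)=+3.493e-05  f'(a)=-5.578e-01  a ← 86.223090 − (+3.493e-05/-5.578e-01) = 86.223153
iter 4: u=0.916604  f(a)=+4.013e-11  f'(a)=-5.578e-01  a ← 86.223153 − (+4.013e-11/-5.578e-01) = 86.223153
converged: |Δa| < 1e-12 after 4 iterations
sag = a·(cosh(S/(2a)) − 1) = 86.223153·(cosh(0.916604) − 1) = 38.828800
T_max/T_min = cosh(S/(2a)) = 1.450329

a=86.223 sag=38.829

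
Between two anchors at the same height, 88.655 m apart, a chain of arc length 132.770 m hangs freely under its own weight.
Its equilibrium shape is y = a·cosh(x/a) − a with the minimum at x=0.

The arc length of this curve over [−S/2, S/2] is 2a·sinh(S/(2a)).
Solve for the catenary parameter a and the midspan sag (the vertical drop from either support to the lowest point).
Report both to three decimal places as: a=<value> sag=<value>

seed: a₀ = √(S³/(24(L−S))) = √(88.655³/(24·44.115)) = 25.654059
iter 1: u=1.727894  f(a)=+7.074e+00  f'(a)=-4.582e+00  a ← 25.654059 − (+7.074e+00/-4.582e+00) = 27.197912
iter 2: u=1.629813  f(a)=+6.889e-01  f'(a)=-3.729e+00  a ← 27.197912 − (+6.889e-01/-3.729e+00) = 27.382629
iter 3: u=1.618818  f(a)=+8.089e-03  f'(a)=-3.642e+00  a ← 27.382629 − (+8.089e-03/-3.642e+00) = 27.384849
iter 4: u=1.618687  f(a)=+1.144e-06  f'(a)=-3.641e+00  a ← 27.384849 − (+1.144e-06/-3.641e+00) = 27.384850
iter 5: u=1.618687  f(a)=+0.000e+00  f'(a)=-3.641e+00  a ← 27.384850 − (+0.000e+00/-3.641e+00) = 27.384850
converged: |Δa| < 1e-12 after 5 iterations
sag = a·(cosh(S/(2a)) − 1) = 27.384850·(cosh(1.618687) − 1) = 44.426697
T_max/T_min = cosh(S/(2a)) = 2.622309

a=27.385 sag=44.427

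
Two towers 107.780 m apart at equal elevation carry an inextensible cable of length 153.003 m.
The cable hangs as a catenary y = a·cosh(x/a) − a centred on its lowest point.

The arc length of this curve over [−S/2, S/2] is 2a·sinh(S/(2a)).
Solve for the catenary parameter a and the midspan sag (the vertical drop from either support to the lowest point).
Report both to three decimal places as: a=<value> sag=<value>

a=35.924 sag=48.592

seed: a₀ = √(S³/(24(L−S))) = √(107.780³/(24·45.223)) = 33.964245
iter 1: u=1.586669  f(a)=+6.046e+00  f'(a)=-3.397e+00  a ← 33.964245 − (+6.046e+00/-3.397e+00) = 35.744255
iter 2: u=1.507655  f(a)=+5.078e-01  f'(a)=-2.848e+00  a ← 35.744255 − (+5.078e-01/-2.848e+00) = 35.922565
iter 3: u=1.500171  f(a)=+4.308e-03  f'(a)=-2.800e+00  a ← 35.922565 − (+4.308e-03/-2.800e+00) = 35.924104
iter 4: u=1.500107  f(a)=+3.159e-07  f'(a)=-2.799e+00  a ← 35.924104 − (+3.159e-07/-2.799e+00) = 35.924104
iter 5: u=1.500107  f(a)=+2.842e-14  f'(a)=-2.799e+00  a ← 35.924104 − (+2.842e-14/-2.799e+00) = 35.924104
converged: |Δa| < 1e-12 after 5 iterations
sag = a·(cosh(S/(2a)) − 1) = 35.924104·(cosh(1.500107) − 1) = 48.592290
T_max/T_min = cosh(S/(2a)) = 2.352637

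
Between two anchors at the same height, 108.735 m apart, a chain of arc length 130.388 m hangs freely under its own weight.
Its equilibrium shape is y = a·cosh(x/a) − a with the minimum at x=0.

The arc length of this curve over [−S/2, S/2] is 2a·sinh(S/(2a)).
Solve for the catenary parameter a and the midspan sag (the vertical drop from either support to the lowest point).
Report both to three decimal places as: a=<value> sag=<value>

seed: a₀ = √(S³/(24(L−S))) = √(108.735³/(24·21.653)) = 49.738122
iter 1: u=1.093075  f(a)=+1.331e+00  f'(a)=-9.792e-01  a ← 49.738122 − (+1.331e+00/-9.792e-01) = 51.097307
iter 2: u=1.063999  f(a)=+5.651e-02  f'(a)=-8.977e-01  a ← 51.097307 − (+5.651e-02/-8.977e-01) = 51.160255
iter 3: u=1.062690  f(a)=+1.119e-04  f'(a)=-8.941e-01  a ← 51.160255 − (+1.119e-04/-8.941e-01) = 51.160380
iter 4: u=1.062688  f(a)=+4.403e-10  f'(a)=-8.941e-01  a ← 51.160380 − (+4.403e-10/-8.941e-01) = 51.160380
iter 5: u=1.062688  f(a)=-2.842e-14  f'(a)=-8.941e-01  a ← 51.160380 − (-2.842e-14/-8.941e-01) = 51.160380
converged: |Δa| < 1e-12 after 5 iterations
sag = a·(cosh(S/(2a)) − 1) = 51.160380·(cosh(1.062688) − 1) = 31.710858
T_max/T_min = cosh(S/(2a)) = 1.619832

a=51.160 sag=31.711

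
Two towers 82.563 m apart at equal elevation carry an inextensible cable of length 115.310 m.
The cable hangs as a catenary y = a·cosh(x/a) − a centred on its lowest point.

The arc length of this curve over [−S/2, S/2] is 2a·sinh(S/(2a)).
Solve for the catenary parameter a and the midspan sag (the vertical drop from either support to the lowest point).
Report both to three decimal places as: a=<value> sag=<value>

a=28.226 sag=35.968

seed: a₀ = √(S³/(24(L−S))) = √(82.563³/(24·32.747)) = 26.760044
iter 1: u=1.542654  f(a)=+4.125e+00  f'(a)=-3.082e+00  a ← 26.760044 − (+4.125e+00/-3.082e+00) = 28.098544
iter 2: u=1.469169  f(a)=+3.297e-01  f'(a)=-2.607e+00  a ← 28.098544 − (+3.297e-01/-2.607e+00) = 28.225001
iter 3: u=1.462586  f(a)=+2.510e-03  f'(a)=-2.567e+00  a ← 28.225001 − (+2.510e-03/-2.567e+00) = 28.225978
iter 4: u=1.462536  f(a)=+1.480e-07  f'(a)=-2.567e+00  a ← 28.225978 − (+1.480e-07/-2.567e+00) = 28.225978
iter 5: u=1.462536  f(a)=+2.842e-14  f'(a)=-2.567e+00  a ← 28.225978 − (+2.842e-14/-2.567e+00) = 28.225978
converged: |Δa| < 1e-12 after 5 iterations
sag = a·(cosh(S/(2a)) − 1) = 28.225978·(cosh(1.462536) − 1) = 35.967517
T_max/T_min = cosh(S/(2a)) = 2.274270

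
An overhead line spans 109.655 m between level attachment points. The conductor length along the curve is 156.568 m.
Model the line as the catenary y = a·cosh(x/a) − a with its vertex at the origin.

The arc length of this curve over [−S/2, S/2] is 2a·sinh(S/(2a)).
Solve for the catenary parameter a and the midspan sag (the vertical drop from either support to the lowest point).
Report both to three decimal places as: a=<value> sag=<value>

a=36.231 sag=50.031

seed: a₀ = √(S³/(24(L−S))) = √(109.655³/(24·46.913)) = 34.220822
iter 1: u=1.602168  f(a)=+6.403e+00  f'(a)=-3.513e+00  a ← 34.220822 − (+6.403e+00/-3.513e+00) = 36.043225
iter 2: u=1.521160  f(a)=+5.470e-01  f'(a)=-2.936e+00  a ← 36.043225 − (+5.470e-01/-2.936e+00) = 36.229514
iter 3: u=1.513338  f(a)=+4.817e-03  f'(a)=-2.885e+00  a ← 36.229514 − (+4.817e-03/-2.885e+00) = 36.231183
iter 4: u=1.513268  f(a)=+3.808e-07  f'(a)=-2.884e+00  a ← 36.231183 − (+3.808e-07/-2.884e+00) = 36.231184
iter 5: u=1.513268  f(a)=+2.842e-14  f'(a)=-2.884e+00  a ← 36.231184 − (+2.842e-14/-2.884e+00) = 36.231184
converged: |Δa| < 1e-12 after 5 iterations
sag = a·(cosh(S/(2a)) − 1) = 36.231184·(cosh(1.513268) − 1) = 50.030531
T_max/T_min = cosh(S/(2a)) = 2.380869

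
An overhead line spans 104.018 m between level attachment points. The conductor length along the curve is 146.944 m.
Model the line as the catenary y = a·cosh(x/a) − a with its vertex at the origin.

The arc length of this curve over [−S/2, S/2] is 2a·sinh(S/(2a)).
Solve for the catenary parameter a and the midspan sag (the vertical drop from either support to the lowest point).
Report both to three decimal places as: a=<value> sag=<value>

seed: a₀ = √(S³/(24(L−S))) = √(104.018³/(24·42.926)) = 33.051937
iter 1: u=1.573554  f(a)=+5.639e+00  f'(a)=-3.300e+00  a ← 33.051937 − (+5.639e+00/-3.300e+00) = 34.760535
iter 2: u=1.496208  f(a)=+4.667e-01  f'(a)=-2.775e+00  a ← 34.760535 − (+4.667e-01/-2.775e+00) = 34.928759
iter 3: u=1.489002  f(a)=+3.836e-03  f'(a)=-2.729e+00  a ← 34.928759 − (+3.836e-03/-2.729e+00) = 34.930164
iter 4: u=1.488942  f(a)=+2.637e-07  f'(a)=-2.729e+00  a ← 34.930164 − (+2.637e-07/-2.729e+00) = 34.930164
iter 5: u=1.488942  f(a)=+0.000e+00  f'(a)=-2.729e+00  a ← 34.930164 − (+0.000e+00/-2.729e+00) = 34.930164
converged: |Δa| < 1e-12 after 5 iterations
sag = a·(cosh(S/(2a)) − 1) = 34.930164·(cosh(1.488942) − 1) = 46.422470
T_max/T_min = cosh(S/(2a)) = 2.329008

a=34.930 sag=46.422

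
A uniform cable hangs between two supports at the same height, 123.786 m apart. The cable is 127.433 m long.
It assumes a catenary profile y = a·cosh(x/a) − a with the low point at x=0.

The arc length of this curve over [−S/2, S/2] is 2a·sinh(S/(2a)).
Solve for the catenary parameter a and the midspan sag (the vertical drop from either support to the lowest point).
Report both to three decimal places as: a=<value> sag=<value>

a=147.855 sag=13.145

seed: a₀ = √(S³/(24(L−S))) = √(123.786³/(24·3.647)) = 147.208806
iter 1: u=0.420444  f(a)=+3.237e-02  f'(a)=-5.043e-02  a ← 147.208806 − (+3.237e-02/-5.043e-02) = 147.850696
iter 2: u=0.418618  f(a)=+2.129e-04  f'(a)=-4.977e-02  a ← 147.850696 − (+2.129e-04/-4.977e-02) = 147.854974
iter 3: u=0.418606  f(a)=+9.351e-09  f'(a)=-4.976e-02  a ← 147.854974 − (+9.351e-09/-4.976e-02) = 147.854975
iter 4: u=0.418606  f(a)=+0.000e+00  f'(a)=-4.976e-02  a ← 147.854975 − (+0.000e+00/-4.976e-02) = 147.854975
converged: |Δa| < 1e-12 after 4 iterations
sag = a·(cosh(S/(2a)) − 1) = 147.854975·(cosh(0.418606) − 1) = 13.144671
T_max/T_min = cosh(S/(2a)) = 1.088902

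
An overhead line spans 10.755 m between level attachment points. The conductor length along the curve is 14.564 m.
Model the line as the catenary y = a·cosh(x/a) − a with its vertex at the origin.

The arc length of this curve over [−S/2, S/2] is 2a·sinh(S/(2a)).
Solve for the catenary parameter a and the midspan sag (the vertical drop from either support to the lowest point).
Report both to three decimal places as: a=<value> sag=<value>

a=3.871 sag=4.376

seed: a₀ = √(S³/(24(L−S))) = √(10.755³/(24·3.809)) = 3.688965
iter 1: u=1.457726  f(a)=+4.258e-01  f'(a)=-2.539e+00  a ← 3.688965 − (+4.258e-01/-2.539e+00) = 3.856695
iter 2: u=1.394328  f(a)=+3.076e-02  f'(a)=-2.184e+00  a ← 3.856695 − (+3.076e-02/-2.184e+00) = 3.870782
iter 3: u=1.389254  f(a)=+1.882e-04  f'(a)=-2.157e+00  a ← 3.870782 − (+1.882e-04/-2.157e+00) = 3.870869
iter 4: u=1.389223  f(a)=+7.141e-09  f'(a)=-2.157e+00  a ← 3.870869 − (+7.141e-09/-2.157e+00) = 3.870869
iter 5: u=1.389223  f(a)=+0.000e+00  f'(a)=-2.157e+00  a ← 3.870869 − (+0.000e+00/-2.157e+00) = 3.870869
converged: |Δa| < 1e-12 after 5 iterations
sag = a·(cosh(S/(2a)) − 1) = 3.870869·(cosh(1.389223) − 1) = 4.376018
T_max/T_min = cosh(S/(2a)) = 2.130500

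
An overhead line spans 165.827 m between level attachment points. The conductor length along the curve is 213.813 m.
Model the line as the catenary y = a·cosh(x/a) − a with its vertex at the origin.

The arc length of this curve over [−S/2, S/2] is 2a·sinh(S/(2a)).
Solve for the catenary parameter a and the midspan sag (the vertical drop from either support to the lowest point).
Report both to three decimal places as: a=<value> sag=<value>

seed: a₀ = √(S³/(24(L−S))) = √(165.827³/(24·47.986)) = 62.924529
iter 1: u=1.317666  f(a)=+4.342e+00  f'(a)=-1.807e+00  a ← 62.924529 − (+4.342e+00/-1.807e+00) = 65.327566
iter 2: u=1.269196  f(a)=+2.611e-01  f'(a)=-1.596e+00  a ← 65.327566 − (+2.611e-01/-1.596e+00) = 65.491226
iter 3: u=1.266025  f(a)=+1.078e-03  f'(a)=-1.582e+00  a ← 65.491226 − (+1.078e-03/-1.582e+00) = 65.491907
iter 4: u=1.266011  f(a)=+1.854e-08  f'(a)=-1.582e+00  a ← 65.491907 − (+1.854e-08/-1.582e+00) = 65.491907
iter 5: u=1.266011  f(a)=+0.000e+00  f'(a)=-1.582e+00  a ← 65.491907 − (+0.000e+00/-1.582e+00) = 65.491907
converged: |Δa| < 1e-12 after 5 iterations
sag = a·(cosh(S/(2a)) − 1) = 65.491907·(cosh(1.266011) − 1) = 59.880297
T_max/T_min = cosh(S/(2a)) = 1.914316

a=65.492 sag=59.880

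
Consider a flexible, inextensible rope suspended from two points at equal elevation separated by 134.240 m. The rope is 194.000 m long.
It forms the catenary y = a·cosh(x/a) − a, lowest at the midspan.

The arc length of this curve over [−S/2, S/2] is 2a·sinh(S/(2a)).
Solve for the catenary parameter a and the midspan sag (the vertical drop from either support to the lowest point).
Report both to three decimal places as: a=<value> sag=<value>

seed: a₀ = √(S³/(24(L−S))) = √(134.240³/(24·59.760)) = 41.068799
iter 1: u=1.634331  f(a)=+8.508e+00  f'(a)=-3.766e+00  a ← 41.068799 − (+8.508e+00/-3.766e+00) = 43.328232
iter 2: u=1.549105  f(a)=+7.526e-01  f'(a)=-3.126e+00  a ← 43.328232 − (+7.526e-01/-3.126e+00) = 43.568957
iter 3: u=1.540546  f(a)=+7.151e-03  f'(a)=-3.067e+00  a ← 43.568957 − (+7.151e-03/-3.067e+00) = 43.571288
iter 4: u=1.540464  f(a)=+6.591e-07  f'(a)=-3.067e+00  a ← 43.571288 − (+6.591e-07/-3.067e+00) = 43.571289
iter 5: u=1.540464  f(a)=+0.000e+00  f'(a)=-3.067e+00  a ← 43.571289 − (+0.000e+00/-3.067e+00) = 43.571289
converged: |Δa| < 1e-12 after 5 iterations
sag = a·(cosh(S/(2a)) − 1) = 43.571289·(cosh(1.540464) − 1) = 62.765239
T_max/T_min = cosh(S/(2a)) = 2.440518

a=43.571 sag=62.765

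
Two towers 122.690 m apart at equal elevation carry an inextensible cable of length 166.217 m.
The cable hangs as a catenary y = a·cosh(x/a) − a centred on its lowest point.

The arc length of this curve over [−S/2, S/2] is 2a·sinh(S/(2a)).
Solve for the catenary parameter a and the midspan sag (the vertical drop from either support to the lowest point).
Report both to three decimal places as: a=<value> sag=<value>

seed: a₀ = √(S³/(24(L−S))) = √(122.690³/(24·43.527)) = 42.046395
iter 1: u=1.458984  f(a)=+4.875e+00  f'(a)=-2.546e+00  a ← 42.046395 − (+4.875e+00/-2.546e+00) = 43.960972
iter 2: u=1.395442  f(a)=+3.527e-01  f'(a)=-2.190e+00  a ← 43.960972 − (+3.527e-01/-2.190e+00) = 44.122050
iter 3: u=1.390348  f(a)=+2.165e-03  f'(a)=-2.163e+00  a ← 44.122050 − (+2.165e-03/-2.163e+00) = 44.123051
iter 4: u=1.390316  f(a)=+8.270e-08  f'(a)=-2.163e+00  a ← 44.123051 − (+8.270e-08/-2.163e+00) = 44.123051
iter 5: u=1.390316  f(a)=+2.842e-14  f'(a)=-2.163e+00  a ← 44.123051 − (+2.842e-14/-2.163e+00) = 44.123051
converged: |Δa| < 1e-12 after 5 iterations
sag = a·(cosh(S/(2a)) − 1) = 44.123051·(cosh(1.390316) − 1) = 49.971935
T_max/T_min = cosh(S/(2a)) = 2.132558

a=44.123 sag=49.972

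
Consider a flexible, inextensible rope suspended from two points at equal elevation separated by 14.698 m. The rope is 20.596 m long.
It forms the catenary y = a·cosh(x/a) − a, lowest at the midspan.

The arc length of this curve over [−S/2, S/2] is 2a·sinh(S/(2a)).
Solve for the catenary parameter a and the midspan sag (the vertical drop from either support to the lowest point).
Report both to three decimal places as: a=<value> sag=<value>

a=4.998 sag=6.449

seed: a₀ = √(S³/(24(L−S))) = √(14.698³/(24·5.898)) = 4.736193
iter 1: u=1.551668  f(a)=+7.521e-01  f'(a)=-3.144e+00  a ← 4.736193 − (+7.521e-01/-3.144e+00) = 4.975401
iter 2: u=1.477067  f(a)=+6.074e-02  f'(a)=-2.655e+00  a ← 4.975401 − (+6.074e-02/-2.655e+00) = 4.998276
iter 3: u=1.470307  f(a)=+4.730e-04  f'(a)=-2.614e+00  a ← 4.998276 − (+4.730e-04/-2.614e+00) = 4.998457
iter 4: u=1.470254  f(a)=+2.917e-08  f'(a)=-2.614e+00  a ← 4.998457 − (+2.917e-08/-2.614e+00) = 4.998457
iter 5: u=1.470254  f(a)=+0.000e+00  f'(a)=-2.614e+00  a ← 4.998457 − (+0.000e+00/-2.614e+00) = 4.998457
converged: |Δa| < 1e-12 after 5 iterations
sag = a·(cosh(S/(2a)) − 1) = 4.998457·(cosh(1.470254) − 1) = 6.448524
T_max/T_min = cosh(S/(2a)) = 2.290103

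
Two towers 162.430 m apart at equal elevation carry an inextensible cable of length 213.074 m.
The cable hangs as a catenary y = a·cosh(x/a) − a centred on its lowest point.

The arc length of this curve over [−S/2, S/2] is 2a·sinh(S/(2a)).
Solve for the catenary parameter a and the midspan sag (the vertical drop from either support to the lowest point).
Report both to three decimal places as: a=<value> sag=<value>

a=61.977 sag=61.276

seed: a₀ = √(S³/(24(L−S))) = √(162.430³/(24·50.644)) = 59.378572
iter 1: u=1.367749  f(a)=+4.954e+00  f'(a)=-2.047e+00  a ← 59.378572 − (+4.954e+00/-2.047e+00) = 61.798547
iter 2: u=1.314189  f(a)=+3.189e-01  f'(a)=-1.791e+00  a ← 61.798547 − (+3.189e-01/-1.791e+00) = 61.976606
iter 3: u=1.310414  f(a)=+1.523e-03  f'(a)=-1.774e+00  a ← 61.976606 − (+1.523e-03/-1.774e+00) = 61.977465
iter 4: u=1.310396  f(a)=+3.511e-08  f'(a)=-1.774e+00  a ← 61.977465 − (+3.511e-08/-1.774e+00) = 61.977465
iter 5: u=1.310396  f(a)=+0.000e+00  f'(a)=-1.774e+00  a ← 61.977465 − (+0.000e+00/-1.774e+00) = 61.977465
converged: |Δa| < 1e-12 after 5 iterations
sag = a·(cosh(S/(2a)) − 1) = 61.977465·(cosh(1.310396) − 1) = 61.275683
T_max/T_min = cosh(S/(2a)) = 1.988677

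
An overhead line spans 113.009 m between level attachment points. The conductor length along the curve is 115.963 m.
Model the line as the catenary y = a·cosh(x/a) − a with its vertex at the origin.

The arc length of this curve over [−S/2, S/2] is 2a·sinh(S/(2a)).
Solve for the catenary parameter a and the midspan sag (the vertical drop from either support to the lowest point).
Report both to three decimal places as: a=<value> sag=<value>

a=143.235 sag=11.290

seed: a₀ = √(S³/(24(L−S))) = √(113.009³/(24·2.954)) = 142.678548
iter 1: u=0.396027  f(a)=+2.325e-02  f'(a)=-4.206e-02  a ← 142.678548 − (+2.325e-02/-4.206e-02) = 143.231355
iter 2: u=0.394498  f(a)=+1.358e-04  f'(a)=-4.157e-02  a ← 143.231355 − (+1.358e-04/-4.157e-02) = 143.234623
iter 3: u=0.394489  f(a)=+4.696e-09  f'(a)=-4.157e-02  a ← 143.234623 − (+4.696e-09/-4.157e-02) = 143.234623
iter 4: u=0.394489  f(a)=-1.421e-14  f'(a)=-4.157e-02  a ← 143.234623 − (-1.421e-14/-4.157e-02) = 143.234623
converged: |Δa| < 1e-12 after 4 iterations
sag = a·(cosh(S/(2a)) − 1) = 143.234623·(cosh(0.394489) − 1) = 11.290493
T_max/T_min = cosh(S/(2a)) = 1.078825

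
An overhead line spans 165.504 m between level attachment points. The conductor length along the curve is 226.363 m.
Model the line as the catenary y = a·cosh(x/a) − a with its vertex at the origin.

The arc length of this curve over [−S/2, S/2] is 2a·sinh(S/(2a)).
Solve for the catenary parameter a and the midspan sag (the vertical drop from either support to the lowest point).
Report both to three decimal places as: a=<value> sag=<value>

a=58.556 sag=68.876

seed: a₀ = √(S³/(24(L−S))) = √(165.504³/(24·60.859)) = 55.711482
iter 1: u=1.485367  f(a)=+7.077e+00  f'(a)=-2.706e+00  a ← 55.711482 − (+7.077e+00/-2.706e+00) = 58.326548
iter 2: u=1.418771  f(a)=+5.288e-01  f'(a)=-2.316e+00  a ← 58.326548 − (+5.288e-01/-2.316e+00) = 58.554909
iter 3: u=1.413238  f(a)=+3.480e-03  f'(a)=-2.285e+00  a ← 58.554909 − (+3.480e-03/-2.285e+00) = 58.556432
iter 4: u=1.413201  f(a)=+1.528e-07  f'(a)=-2.285e+00  a ← 58.556432 − (+1.528e-07/-2.285e+00) = 58.556432
iter 5: u=1.413201  f(a)=+0.000e+00  f'(a)=-2.285e+00  a ← 58.556432 − (+0.000e+00/-2.285e+00) = 58.556432
converged: |Δa| < 1e-12 after 5 iterations
sag = a·(cosh(S/(2a)) − 1) = 58.556432·(cosh(1.413201) − 1) = 68.875541
T_max/T_min = cosh(S/(2a)) = 2.176225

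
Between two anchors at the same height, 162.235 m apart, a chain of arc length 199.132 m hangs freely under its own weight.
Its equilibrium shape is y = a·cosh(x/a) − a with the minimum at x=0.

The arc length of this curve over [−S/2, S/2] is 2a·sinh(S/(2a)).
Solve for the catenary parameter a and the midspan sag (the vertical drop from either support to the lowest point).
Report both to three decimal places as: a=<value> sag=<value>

a=71.696 sag=50.998

seed: a₀ = √(S³/(24(L−S))) = √(162.235³/(24·36.897)) = 69.440954
iter 1: u=1.168151  f(a)=+2.601e+00  f'(a)=-1.215e+00  a ← 69.440954 − (+2.601e+00/-1.215e+00) = 71.581623
iter 2: u=1.133217  f(a)=+1.251e-01  f'(a)=-1.101e+00  a ← 71.581623 − (+1.251e-01/-1.101e+00) = 71.695295
iter 3: u=1.131420  f(a)=+3.219e-04  f'(a)=-1.095e+00  a ← 71.695295 − (+3.219e-04/-1.095e+00) = 71.695589
iter 4: u=1.131415  f(a)=+2.143e-09  f'(a)=-1.095e+00  a ← 71.695589 − (+2.143e-09/-1.095e+00) = 71.695589
iter 5: u=1.131415  f(a)=+2.842e-14  f'(a)=-1.095e+00  a ← 71.695589 − (+2.842e-14/-1.095e+00) = 71.695589
converged: |Δa| < 1e-12 after 5 iterations
sag = a·(cosh(S/(2a)) − 1) = 71.695589·(cosh(1.131415) − 1) = 50.997711
T_max/T_min = cosh(S/(2a)) = 1.711309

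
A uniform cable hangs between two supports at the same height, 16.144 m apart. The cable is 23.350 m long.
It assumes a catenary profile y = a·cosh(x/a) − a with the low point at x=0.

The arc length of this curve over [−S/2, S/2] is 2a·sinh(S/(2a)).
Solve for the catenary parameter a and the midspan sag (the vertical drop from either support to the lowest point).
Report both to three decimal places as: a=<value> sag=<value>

a=5.234 sag=7.561

seed: a₀ = √(S³/(24(L−S))) = √(16.144³/(24·7.206)) = 4.932465
iter 1: u=1.636504  f(a)=+1.029e+00  f'(a)=-3.783e+00  a ← 4.932465 − (+1.029e+00/-3.783e+00) = 5.204417
iter 2: u=1.550990  f(a)=+9.122e-02  f'(a)=-3.139e+00  a ← 5.204417 − (+9.122e-02/-3.139e+00) = 5.233471
iter 3: u=1.542380  f(a)=+8.711e-04  f'(a)=-3.080e+00  a ← 5.233471 − (+8.711e-04/-3.080e+00) = 5.233754
iter 4: u=1.542296  f(a)=+8.113e-08  f'(a)=-3.079e+00  a ← 5.233754 − (+8.113e-08/-3.079e+00) = 5.233754
iter 5: u=1.542296  f(a)=+0.000e+00  f'(a)=-3.079e+00  a ← 5.233754 − (+0.000e+00/-3.079e+00) = 5.233754
converged: |Δa| < 1e-12 after 5 iterations
sag = a·(cosh(S/(2a)) − 1) = 5.233754·(cosh(1.542296) − 1) = 7.560690
T_max/T_min = cosh(S/(2a)) = 2.444602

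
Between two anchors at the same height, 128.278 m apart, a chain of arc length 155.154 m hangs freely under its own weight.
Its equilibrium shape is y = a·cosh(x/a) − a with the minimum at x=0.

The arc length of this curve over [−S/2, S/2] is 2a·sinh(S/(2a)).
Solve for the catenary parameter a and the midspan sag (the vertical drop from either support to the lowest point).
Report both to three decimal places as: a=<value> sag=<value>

a=58.923 sag=38.494

seed: a₀ = √(S³/(24(L−S))) = √(128.278³/(24·26.876)) = 57.205836
iter 1: u=1.121197  f(a)=+1.741e+00  f'(a)=-1.063e+00  a ← 57.205836 − (+1.741e+00/-1.063e+00) = 58.843127
iter 2: u=1.090000  f(a)=+7.753e-02  f'(a)=-9.704e-01  a ← 58.843127 − (+7.753e-02/-9.704e-01) = 58.923023
iter 3: u=1.088522  f(a)=+1.697e-04  f'(a)=-9.661e-01  a ← 58.923023 − (+1.697e-04/-9.661e-01) = 58.923199
iter 4: u=1.088519  f(a)=+8.166e-10  f'(a)=-9.661e-01  a ← 58.923199 − (+8.166e-10/-9.661e-01) = 58.923199
iter 5: u=1.088519  f(a)=+2.842e-14  f'(a)=-9.661e-01  a ← 58.923199 − (+2.842e-14/-9.661e-01) = 58.923199
converged: |Δa| < 1e-12 after 5 iterations
sag = a·(cosh(S/(2a)) − 1) = 58.923199·(cosh(1.088519) − 1) = 38.494122
T_max/T_min = cosh(S/(2a)) = 1.653293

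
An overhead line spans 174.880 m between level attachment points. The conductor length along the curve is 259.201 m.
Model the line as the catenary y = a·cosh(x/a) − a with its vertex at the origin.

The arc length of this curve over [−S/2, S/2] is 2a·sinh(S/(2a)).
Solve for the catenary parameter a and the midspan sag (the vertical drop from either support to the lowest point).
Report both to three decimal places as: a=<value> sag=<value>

seed: a₀ = √(S³/(24(L−S))) = √(174.880³/(24·84.321)) = 51.408712
iter 1: u=1.700879  f(a)=+1.307e+01  f'(a)=-4.333e+00  a ← 51.408712 − (+1.307e+01/-4.333e+00) = 54.425565
iter 2: u=1.606598  f(a)=+1.239e+00  f'(a)=-3.547e+00  a ← 54.425565 − (+1.239e+00/-3.547e+00) = 54.774859
iter 3: u=1.596353  f(a)=+1.371e-02  f'(a)=-3.469e+00  a ← 54.774859 − (+1.371e-02/-3.469e+00) = 54.778810
iter 4: u=1.596238  f(a)=+1.718e-06  f'(a)=-3.468e+00  a ← 54.778810 − (+1.718e-06/-3.468e+00) = 54.778810
iter 5: u=1.596238  f(a)=+5.684e-14  f'(a)=-3.468e+00  a ← 54.778810 − (+5.684e-14/-3.468e+00) = 54.778810
converged: |Δa| < 1e-12 after 5 iterations
sag = a·(cosh(S/(2a)) − 1) = 54.778810·(cosh(1.596238) − 1) = 85.923029
T_max/T_min = cosh(S/(2a)) = 2.568545

a=54.779 sag=85.923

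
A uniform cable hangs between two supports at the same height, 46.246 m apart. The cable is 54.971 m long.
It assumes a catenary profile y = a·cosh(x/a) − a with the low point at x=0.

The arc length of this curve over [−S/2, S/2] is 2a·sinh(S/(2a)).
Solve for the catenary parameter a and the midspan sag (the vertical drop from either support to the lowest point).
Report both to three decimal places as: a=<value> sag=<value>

a=22.323 sag=13.086

seed: a₀ = √(S³/(24(L−S))) = √(46.246³/(24·8.725)) = 21.733162
iter 1: u=1.063950  f(a)=+5.074e-01  f'(a)=-8.976e-01  a ← 21.733162 − (+5.074e-01/-8.976e-01) = 22.298417
iter 2: u=1.036979  f(a)=+2.047e-02  f'(a)=-8.265e-01  a ← 22.298417 − (+2.047e-02/-8.265e-01) = 22.323182
iter 3: u=1.035829  f(a)=+3.641e-05  f'(a)=-8.235e-01  a ← 22.323182 − (+3.641e-05/-8.235e-01) = 22.323227
iter 4: u=1.035827  f(a)=+1.157e-10  f'(a)=-8.235e-01  a ← 22.323227 − (+1.157e-10/-8.235e-01) = 22.323227
iter 5: u=1.035827  f(a)=+7.105e-15  f'(a)=-8.235e-01  a ← 22.323227 − (+7.105e-15/-8.235e-01) = 22.323227
converged: |Δa| < 1e-12 after 5 iterations
sag = a·(cosh(S/(2a)) − 1) = 22.323227·(cosh(1.035827) − 1) = 13.085517
T_max/T_min = cosh(S/(2a)) = 1.586184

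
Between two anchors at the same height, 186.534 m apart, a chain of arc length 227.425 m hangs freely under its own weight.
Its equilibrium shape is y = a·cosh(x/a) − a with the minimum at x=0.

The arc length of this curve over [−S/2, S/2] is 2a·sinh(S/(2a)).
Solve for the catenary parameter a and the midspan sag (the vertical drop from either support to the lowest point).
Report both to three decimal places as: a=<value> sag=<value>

seed: a₀ = √(S³/(24(L−S))) = √(186.534³/(24·40.891)) = 81.323773
iter 1: u=1.146860  f(a)=+2.775e+00  f'(a)=-1.144e+00  a ← 81.323773 − (+2.775e+00/-1.144e+00) = 83.748848
iter 2: u=1.113651  f(a)=+1.290e-01  f'(a)=-1.040e+00  a ← 83.748848 − (+1.290e-01/-1.040e+00) = 83.872833
iter 3: u=1.112005  f(a)=+3.086e-04  f'(a)=-1.035e+00  a ← 83.872833 − (+3.086e-04/-1.035e+00) = 83.873131
iter 4: u=1.112001  f(a)=+1.776e-09  f'(a)=-1.035e+00  a ← 83.873131 − (+1.776e-09/-1.035e+00) = 83.873131
iter 5: u=1.112001  f(a)=-8.527e-14  f'(a)=-1.035e+00  a ← 83.873131 − (-8.527e-14/-1.035e+00) = 83.873131
converged: |Δa| < 1e-12 after 5 iterations
sag = a·(cosh(S/(2a)) − 1) = 83.873131·(cosh(1.112001) − 1) = 57.425258
T_max/T_min = cosh(S/(2a)) = 1.684668

a=83.873 sag=57.425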